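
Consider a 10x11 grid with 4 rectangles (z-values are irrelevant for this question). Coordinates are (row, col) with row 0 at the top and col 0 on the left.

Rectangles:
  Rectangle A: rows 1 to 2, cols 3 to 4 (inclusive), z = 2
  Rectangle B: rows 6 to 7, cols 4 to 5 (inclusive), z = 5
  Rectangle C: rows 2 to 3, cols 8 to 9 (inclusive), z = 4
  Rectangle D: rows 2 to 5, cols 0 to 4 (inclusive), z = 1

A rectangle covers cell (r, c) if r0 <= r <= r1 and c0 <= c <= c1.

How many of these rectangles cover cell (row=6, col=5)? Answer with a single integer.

Check cell (6,5):
  A: rows 1-2 cols 3-4 -> outside (row miss)
  B: rows 6-7 cols 4-5 -> covers
  C: rows 2-3 cols 8-9 -> outside (row miss)
  D: rows 2-5 cols 0-4 -> outside (row miss)
Count covering = 1

Answer: 1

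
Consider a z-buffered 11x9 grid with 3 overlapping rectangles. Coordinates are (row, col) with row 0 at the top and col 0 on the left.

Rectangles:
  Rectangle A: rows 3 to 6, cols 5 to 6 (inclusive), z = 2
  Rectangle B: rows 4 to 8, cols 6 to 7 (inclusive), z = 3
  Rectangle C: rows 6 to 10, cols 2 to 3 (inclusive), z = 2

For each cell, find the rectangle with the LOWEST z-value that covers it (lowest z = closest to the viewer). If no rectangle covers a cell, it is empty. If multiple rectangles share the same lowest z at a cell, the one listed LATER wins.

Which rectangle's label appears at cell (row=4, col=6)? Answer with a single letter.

Check cell (4,6):
  A: rows 3-6 cols 5-6 z=2 -> covers; best now A (z=2)
  B: rows 4-8 cols 6-7 z=3 -> covers; best now A (z=2)
  C: rows 6-10 cols 2-3 -> outside (row miss)
Winner: A at z=2

Answer: A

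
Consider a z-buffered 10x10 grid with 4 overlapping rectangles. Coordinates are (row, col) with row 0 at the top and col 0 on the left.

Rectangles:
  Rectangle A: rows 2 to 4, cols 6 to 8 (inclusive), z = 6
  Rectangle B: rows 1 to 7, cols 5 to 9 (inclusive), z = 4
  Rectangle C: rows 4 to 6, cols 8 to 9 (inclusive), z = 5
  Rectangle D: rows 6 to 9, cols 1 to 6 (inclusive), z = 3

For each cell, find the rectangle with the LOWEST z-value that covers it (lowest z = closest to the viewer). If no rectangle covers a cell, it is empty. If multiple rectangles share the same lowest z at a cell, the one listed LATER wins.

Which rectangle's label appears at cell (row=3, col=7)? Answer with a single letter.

Answer: B

Derivation:
Check cell (3,7):
  A: rows 2-4 cols 6-8 z=6 -> covers; best now A (z=6)
  B: rows 1-7 cols 5-9 z=4 -> covers; best now B (z=4)
  C: rows 4-6 cols 8-9 -> outside (row miss)
  D: rows 6-9 cols 1-6 -> outside (row miss)
Winner: B at z=4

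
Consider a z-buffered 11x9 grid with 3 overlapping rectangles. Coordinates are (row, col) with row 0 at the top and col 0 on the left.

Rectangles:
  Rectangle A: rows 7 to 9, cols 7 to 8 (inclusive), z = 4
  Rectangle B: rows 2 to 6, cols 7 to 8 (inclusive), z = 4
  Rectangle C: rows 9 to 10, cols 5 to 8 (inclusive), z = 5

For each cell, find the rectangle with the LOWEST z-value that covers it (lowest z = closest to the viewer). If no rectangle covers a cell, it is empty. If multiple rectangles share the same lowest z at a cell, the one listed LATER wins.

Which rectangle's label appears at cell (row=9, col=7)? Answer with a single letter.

Check cell (9,7):
  A: rows 7-9 cols 7-8 z=4 -> covers; best now A (z=4)
  B: rows 2-6 cols 7-8 -> outside (row miss)
  C: rows 9-10 cols 5-8 z=5 -> covers; best now A (z=4)
Winner: A at z=4

Answer: A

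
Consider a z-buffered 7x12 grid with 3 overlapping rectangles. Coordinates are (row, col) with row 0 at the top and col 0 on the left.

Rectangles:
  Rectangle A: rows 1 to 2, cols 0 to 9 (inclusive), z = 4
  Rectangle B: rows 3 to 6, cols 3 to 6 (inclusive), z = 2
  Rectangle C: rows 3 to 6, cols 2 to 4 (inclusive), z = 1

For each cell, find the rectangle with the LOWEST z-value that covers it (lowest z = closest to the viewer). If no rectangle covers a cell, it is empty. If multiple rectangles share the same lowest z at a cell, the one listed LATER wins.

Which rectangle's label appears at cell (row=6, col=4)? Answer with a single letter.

Answer: C

Derivation:
Check cell (6,4):
  A: rows 1-2 cols 0-9 -> outside (row miss)
  B: rows 3-6 cols 3-6 z=2 -> covers; best now B (z=2)
  C: rows 3-6 cols 2-4 z=1 -> covers; best now C (z=1)
Winner: C at z=1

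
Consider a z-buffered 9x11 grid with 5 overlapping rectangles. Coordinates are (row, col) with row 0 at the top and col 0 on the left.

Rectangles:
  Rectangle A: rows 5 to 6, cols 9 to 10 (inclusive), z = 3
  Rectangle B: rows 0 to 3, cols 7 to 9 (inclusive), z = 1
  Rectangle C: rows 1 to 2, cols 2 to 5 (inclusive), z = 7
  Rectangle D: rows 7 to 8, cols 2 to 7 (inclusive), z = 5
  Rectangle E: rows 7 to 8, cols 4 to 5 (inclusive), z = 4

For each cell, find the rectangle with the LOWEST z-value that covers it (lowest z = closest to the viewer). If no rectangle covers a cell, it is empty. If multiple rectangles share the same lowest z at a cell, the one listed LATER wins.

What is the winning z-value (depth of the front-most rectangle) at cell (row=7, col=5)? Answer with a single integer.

Answer: 4

Derivation:
Check cell (7,5):
  A: rows 5-6 cols 9-10 -> outside (row miss)
  B: rows 0-3 cols 7-9 -> outside (row miss)
  C: rows 1-2 cols 2-5 -> outside (row miss)
  D: rows 7-8 cols 2-7 z=5 -> covers; best now D (z=5)
  E: rows 7-8 cols 4-5 z=4 -> covers; best now E (z=4)
Winner: E at z=4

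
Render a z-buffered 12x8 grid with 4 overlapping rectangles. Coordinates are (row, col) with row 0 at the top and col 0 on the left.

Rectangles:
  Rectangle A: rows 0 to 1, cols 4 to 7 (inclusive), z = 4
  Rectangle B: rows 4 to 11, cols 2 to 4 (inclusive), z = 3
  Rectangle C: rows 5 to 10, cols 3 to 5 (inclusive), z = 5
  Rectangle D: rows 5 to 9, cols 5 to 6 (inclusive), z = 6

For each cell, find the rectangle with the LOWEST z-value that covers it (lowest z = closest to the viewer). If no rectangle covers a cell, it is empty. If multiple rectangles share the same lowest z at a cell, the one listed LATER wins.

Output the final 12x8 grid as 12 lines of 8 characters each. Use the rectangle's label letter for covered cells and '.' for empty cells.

....AAAA
....AAAA
........
........
..BBB...
..BBBCD.
..BBBCD.
..BBBCD.
..BBBCD.
..BBBCD.
..BBBC..
..BBB...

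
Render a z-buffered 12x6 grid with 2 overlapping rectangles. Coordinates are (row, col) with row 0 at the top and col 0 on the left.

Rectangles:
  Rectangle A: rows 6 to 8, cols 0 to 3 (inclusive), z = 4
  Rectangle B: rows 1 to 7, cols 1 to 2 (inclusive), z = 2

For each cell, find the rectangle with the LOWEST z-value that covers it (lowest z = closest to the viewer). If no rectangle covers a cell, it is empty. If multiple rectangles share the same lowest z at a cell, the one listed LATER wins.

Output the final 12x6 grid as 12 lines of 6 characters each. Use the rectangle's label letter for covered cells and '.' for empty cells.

......
.BB...
.BB...
.BB...
.BB...
.BB...
ABBA..
ABBA..
AAAA..
......
......
......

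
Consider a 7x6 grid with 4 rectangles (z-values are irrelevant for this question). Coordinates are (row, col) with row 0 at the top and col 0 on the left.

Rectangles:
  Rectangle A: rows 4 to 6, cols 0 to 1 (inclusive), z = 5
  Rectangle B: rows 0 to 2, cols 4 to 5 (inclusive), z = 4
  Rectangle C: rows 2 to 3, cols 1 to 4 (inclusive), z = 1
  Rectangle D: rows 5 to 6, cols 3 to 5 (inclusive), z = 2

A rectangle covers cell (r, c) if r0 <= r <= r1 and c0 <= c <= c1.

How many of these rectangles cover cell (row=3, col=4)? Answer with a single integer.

Answer: 1

Derivation:
Check cell (3,4):
  A: rows 4-6 cols 0-1 -> outside (row miss)
  B: rows 0-2 cols 4-5 -> outside (row miss)
  C: rows 2-3 cols 1-4 -> covers
  D: rows 5-6 cols 3-5 -> outside (row miss)
Count covering = 1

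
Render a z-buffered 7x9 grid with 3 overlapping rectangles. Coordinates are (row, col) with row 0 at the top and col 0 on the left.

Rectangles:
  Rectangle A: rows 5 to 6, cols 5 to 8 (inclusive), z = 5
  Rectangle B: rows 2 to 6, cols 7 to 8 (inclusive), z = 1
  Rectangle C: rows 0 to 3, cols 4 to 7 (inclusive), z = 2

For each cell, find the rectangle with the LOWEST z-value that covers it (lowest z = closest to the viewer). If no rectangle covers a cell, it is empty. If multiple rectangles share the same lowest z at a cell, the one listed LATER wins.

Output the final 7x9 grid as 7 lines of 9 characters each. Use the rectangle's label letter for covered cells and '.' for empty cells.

....CCCC.
....CCCC.
....CCCBB
....CCCBB
.......BB
.....AABB
.....AABB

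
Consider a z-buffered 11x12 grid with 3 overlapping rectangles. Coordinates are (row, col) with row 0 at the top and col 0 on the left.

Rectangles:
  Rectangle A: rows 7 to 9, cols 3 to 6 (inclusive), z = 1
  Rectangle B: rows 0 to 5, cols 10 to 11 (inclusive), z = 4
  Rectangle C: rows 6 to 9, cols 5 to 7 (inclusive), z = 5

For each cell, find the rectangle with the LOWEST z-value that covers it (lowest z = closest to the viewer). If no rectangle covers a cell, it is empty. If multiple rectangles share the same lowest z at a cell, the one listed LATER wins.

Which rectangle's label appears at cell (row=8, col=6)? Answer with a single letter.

Answer: A

Derivation:
Check cell (8,6):
  A: rows 7-9 cols 3-6 z=1 -> covers; best now A (z=1)
  B: rows 0-5 cols 10-11 -> outside (row miss)
  C: rows 6-9 cols 5-7 z=5 -> covers; best now A (z=1)
Winner: A at z=1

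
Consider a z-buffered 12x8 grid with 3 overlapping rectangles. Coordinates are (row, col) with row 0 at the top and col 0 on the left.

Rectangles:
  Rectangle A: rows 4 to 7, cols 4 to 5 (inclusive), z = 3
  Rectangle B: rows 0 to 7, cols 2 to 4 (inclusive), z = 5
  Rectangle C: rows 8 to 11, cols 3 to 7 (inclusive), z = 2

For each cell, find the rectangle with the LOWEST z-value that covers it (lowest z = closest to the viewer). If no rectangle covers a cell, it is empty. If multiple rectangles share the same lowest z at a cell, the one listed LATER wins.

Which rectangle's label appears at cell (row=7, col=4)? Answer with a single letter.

Check cell (7,4):
  A: rows 4-7 cols 4-5 z=3 -> covers; best now A (z=3)
  B: rows 0-7 cols 2-4 z=5 -> covers; best now A (z=3)
  C: rows 8-11 cols 3-7 -> outside (row miss)
Winner: A at z=3

Answer: A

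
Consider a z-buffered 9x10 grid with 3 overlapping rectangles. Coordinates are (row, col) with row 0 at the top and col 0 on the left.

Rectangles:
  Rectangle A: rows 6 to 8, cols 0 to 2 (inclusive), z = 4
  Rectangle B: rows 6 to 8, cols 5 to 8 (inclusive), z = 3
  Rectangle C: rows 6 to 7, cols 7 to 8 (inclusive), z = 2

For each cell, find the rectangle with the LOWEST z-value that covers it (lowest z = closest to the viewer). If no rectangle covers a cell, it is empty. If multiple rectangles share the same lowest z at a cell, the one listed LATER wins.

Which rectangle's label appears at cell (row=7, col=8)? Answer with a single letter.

Answer: C

Derivation:
Check cell (7,8):
  A: rows 6-8 cols 0-2 -> outside (col miss)
  B: rows 6-8 cols 5-8 z=3 -> covers; best now B (z=3)
  C: rows 6-7 cols 7-8 z=2 -> covers; best now C (z=2)
Winner: C at z=2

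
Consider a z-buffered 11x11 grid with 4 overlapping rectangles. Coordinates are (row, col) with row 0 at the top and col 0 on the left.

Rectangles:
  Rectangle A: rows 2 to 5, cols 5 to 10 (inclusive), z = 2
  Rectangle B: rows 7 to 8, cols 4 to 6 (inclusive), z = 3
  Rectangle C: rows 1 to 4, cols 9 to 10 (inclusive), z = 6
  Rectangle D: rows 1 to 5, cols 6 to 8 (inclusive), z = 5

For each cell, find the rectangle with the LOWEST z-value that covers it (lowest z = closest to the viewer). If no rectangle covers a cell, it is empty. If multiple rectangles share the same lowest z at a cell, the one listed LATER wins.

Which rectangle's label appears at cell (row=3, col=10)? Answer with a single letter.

Answer: A

Derivation:
Check cell (3,10):
  A: rows 2-5 cols 5-10 z=2 -> covers; best now A (z=2)
  B: rows 7-8 cols 4-6 -> outside (row miss)
  C: rows 1-4 cols 9-10 z=6 -> covers; best now A (z=2)
  D: rows 1-5 cols 6-8 -> outside (col miss)
Winner: A at z=2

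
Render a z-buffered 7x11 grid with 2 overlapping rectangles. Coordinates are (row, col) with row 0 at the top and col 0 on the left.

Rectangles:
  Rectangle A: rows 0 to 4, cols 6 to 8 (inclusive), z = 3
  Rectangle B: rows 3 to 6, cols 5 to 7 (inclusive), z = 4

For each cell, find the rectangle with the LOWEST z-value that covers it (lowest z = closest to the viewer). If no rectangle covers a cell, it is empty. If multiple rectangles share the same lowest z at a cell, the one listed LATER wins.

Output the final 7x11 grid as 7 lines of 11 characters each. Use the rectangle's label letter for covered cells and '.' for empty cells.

......AAA..
......AAA..
......AAA..
.....BAAA..
.....BAAA..
.....BBB...
.....BBB...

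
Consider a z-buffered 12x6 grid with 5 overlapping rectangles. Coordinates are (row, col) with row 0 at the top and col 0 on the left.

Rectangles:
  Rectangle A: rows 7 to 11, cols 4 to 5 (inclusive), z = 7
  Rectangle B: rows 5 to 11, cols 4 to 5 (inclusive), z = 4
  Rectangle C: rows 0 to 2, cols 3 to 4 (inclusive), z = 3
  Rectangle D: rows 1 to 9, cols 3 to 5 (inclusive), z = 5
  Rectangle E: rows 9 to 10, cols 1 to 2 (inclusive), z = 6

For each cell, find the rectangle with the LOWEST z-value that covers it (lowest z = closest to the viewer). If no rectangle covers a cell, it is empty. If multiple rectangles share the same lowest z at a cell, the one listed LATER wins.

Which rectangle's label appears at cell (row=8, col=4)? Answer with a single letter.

Answer: B

Derivation:
Check cell (8,4):
  A: rows 7-11 cols 4-5 z=7 -> covers; best now A (z=7)
  B: rows 5-11 cols 4-5 z=4 -> covers; best now B (z=4)
  C: rows 0-2 cols 3-4 -> outside (row miss)
  D: rows 1-9 cols 3-5 z=5 -> covers; best now B (z=4)
  E: rows 9-10 cols 1-2 -> outside (row miss)
Winner: B at z=4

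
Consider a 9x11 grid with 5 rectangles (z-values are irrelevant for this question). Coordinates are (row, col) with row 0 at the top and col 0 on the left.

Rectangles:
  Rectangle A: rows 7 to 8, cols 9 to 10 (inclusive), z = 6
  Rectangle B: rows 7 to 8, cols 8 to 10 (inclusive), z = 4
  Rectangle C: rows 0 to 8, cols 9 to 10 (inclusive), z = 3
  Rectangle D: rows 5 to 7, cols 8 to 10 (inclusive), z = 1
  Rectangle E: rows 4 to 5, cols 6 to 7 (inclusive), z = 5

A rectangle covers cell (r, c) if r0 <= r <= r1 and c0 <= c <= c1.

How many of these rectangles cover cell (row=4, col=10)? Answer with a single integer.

Answer: 1

Derivation:
Check cell (4,10):
  A: rows 7-8 cols 9-10 -> outside (row miss)
  B: rows 7-8 cols 8-10 -> outside (row miss)
  C: rows 0-8 cols 9-10 -> covers
  D: rows 5-7 cols 8-10 -> outside (row miss)
  E: rows 4-5 cols 6-7 -> outside (col miss)
Count covering = 1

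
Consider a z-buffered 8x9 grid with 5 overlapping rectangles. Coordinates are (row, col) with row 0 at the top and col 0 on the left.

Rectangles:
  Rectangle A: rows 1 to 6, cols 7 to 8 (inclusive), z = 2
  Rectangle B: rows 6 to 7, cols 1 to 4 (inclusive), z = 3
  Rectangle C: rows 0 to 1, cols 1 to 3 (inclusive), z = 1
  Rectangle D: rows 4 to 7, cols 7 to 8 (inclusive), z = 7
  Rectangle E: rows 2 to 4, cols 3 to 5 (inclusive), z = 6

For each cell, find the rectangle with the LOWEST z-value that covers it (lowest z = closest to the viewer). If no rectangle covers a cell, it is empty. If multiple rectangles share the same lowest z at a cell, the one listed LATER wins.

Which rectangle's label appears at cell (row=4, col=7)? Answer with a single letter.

Answer: A

Derivation:
Check cell (4,7):
  A: rows 1-6 cols 7-8 z=2 -> covers; best now A (z=2)
  B: rows 6-7 cols 1-4 -> outside (row miss)
  C: rows 0-1 cols 1-3 -> outside (row miss)
  D: rows 4-7 cols 7-8 z=7 -> covers; best now A (z=2)
  E: rows 2-4 cols 3-5 -> outside (col miss)
Winner: A at z=2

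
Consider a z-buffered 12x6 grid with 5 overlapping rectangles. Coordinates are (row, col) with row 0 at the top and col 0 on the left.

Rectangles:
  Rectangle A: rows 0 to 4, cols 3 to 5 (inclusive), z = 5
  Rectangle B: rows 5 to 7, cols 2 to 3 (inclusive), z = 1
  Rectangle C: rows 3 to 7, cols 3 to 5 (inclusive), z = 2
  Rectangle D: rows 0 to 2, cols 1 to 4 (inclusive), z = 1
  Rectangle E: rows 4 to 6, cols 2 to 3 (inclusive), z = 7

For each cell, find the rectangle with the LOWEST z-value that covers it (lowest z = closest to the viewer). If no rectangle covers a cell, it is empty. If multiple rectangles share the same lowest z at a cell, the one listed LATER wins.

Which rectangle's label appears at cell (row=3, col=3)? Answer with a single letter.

Check cell (3,3):
  A: rows 0-4 cols 3-5 z=5 -> covers; best now A (z=5)
  B: rows 5-7 cols 2-3 -> outside (row miss)
  C: rows 3-7 cols 3-5 z=2 -> covers; best now C (z=2)
  D: rows 0-2 cols 1-4 -> outside (row miss)
  E: rows 4-6 cols 2-3 -> outside (row miss)
Winner: C at z=2

Answer: C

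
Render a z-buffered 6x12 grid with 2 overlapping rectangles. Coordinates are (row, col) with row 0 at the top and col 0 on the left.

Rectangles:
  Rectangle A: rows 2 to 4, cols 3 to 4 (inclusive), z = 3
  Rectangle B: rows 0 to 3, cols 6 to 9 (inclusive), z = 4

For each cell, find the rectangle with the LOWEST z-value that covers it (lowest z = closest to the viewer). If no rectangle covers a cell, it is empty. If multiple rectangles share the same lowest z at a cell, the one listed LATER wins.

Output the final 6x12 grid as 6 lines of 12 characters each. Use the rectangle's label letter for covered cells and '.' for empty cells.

......BBBB..
......BBBB..
...AA.BBBB..
...AA.BBBB..
...AA.......
............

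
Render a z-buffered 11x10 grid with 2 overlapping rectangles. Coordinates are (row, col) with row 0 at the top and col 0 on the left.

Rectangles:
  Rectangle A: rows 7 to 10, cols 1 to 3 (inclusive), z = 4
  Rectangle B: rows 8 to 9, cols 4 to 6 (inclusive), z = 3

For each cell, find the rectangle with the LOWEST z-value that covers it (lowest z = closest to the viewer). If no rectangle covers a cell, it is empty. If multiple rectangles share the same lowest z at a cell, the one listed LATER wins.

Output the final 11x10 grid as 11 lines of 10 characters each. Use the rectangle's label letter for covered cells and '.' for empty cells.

..........
..........
..........
..........
..........
..........
..........
.AAA......
.AAABBB...
.AAABBB...
.AAA......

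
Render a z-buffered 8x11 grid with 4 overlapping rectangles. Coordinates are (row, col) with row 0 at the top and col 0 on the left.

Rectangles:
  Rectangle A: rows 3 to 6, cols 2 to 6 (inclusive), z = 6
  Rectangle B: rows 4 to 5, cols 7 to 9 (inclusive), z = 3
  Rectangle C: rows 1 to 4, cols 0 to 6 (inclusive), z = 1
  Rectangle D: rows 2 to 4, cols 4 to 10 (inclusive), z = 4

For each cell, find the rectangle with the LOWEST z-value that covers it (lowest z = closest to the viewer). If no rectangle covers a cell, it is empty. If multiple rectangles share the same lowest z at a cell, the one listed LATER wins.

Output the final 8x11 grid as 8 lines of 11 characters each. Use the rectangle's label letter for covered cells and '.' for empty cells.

...........
CCCCCCC....
CCCCCCCDDDD
CCCCCCCDDDD
CCCCCCCBBBD
..AAAAABBB.
..AAAAA....
...........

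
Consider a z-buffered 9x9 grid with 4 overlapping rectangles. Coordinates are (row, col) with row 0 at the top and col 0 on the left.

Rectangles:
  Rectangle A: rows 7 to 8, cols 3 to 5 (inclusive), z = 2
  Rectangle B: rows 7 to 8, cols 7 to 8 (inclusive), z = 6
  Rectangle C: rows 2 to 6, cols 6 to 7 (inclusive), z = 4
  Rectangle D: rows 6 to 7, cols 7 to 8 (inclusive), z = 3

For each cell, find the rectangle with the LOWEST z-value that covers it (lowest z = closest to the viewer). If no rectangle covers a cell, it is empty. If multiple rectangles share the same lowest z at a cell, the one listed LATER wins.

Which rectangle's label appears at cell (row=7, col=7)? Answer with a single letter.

Check cell (7,7):
  A: rows 7-8 cols 3-5 -> outside (col miss)
  B: rows 7-8 cols 7-8 z=6 -> covers; best now B (z=6)
  C: rows 2-6 cols 6-7 -> outside (row miss)
  D: rows 6-7 cols 7-8 z=3 -> covers; best now D (z=3)
Winner: D at z=3

Answer: D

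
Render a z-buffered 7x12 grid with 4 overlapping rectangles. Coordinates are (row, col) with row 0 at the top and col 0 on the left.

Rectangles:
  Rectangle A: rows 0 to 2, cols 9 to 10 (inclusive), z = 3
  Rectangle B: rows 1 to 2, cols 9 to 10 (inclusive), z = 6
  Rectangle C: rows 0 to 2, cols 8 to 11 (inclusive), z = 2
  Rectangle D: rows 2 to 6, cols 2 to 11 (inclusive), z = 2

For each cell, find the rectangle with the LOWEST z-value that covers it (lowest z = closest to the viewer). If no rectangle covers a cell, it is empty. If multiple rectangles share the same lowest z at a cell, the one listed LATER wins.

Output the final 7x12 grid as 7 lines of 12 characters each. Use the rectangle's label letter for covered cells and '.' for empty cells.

........CCCC
........CCCC
..DDDDDDDDDD
..DDDDDDDDDD
..DDDDDDDDDD
..DDDDDDDDDD
..DDDDDDDDDD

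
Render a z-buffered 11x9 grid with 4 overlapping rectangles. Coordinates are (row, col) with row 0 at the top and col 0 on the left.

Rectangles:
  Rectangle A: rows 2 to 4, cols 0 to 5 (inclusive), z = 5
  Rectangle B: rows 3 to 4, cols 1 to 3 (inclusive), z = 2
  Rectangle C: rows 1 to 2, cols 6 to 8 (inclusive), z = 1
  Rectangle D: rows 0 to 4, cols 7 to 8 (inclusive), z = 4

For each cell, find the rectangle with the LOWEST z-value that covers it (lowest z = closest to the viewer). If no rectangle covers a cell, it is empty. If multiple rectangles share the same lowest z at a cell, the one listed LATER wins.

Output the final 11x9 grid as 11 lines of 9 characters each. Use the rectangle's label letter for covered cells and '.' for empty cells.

.......DD
......CCC
AAAAAACCC
ABBBAA.DD
ABBBAA.DD
.........
.........
.........
.........
.........
.........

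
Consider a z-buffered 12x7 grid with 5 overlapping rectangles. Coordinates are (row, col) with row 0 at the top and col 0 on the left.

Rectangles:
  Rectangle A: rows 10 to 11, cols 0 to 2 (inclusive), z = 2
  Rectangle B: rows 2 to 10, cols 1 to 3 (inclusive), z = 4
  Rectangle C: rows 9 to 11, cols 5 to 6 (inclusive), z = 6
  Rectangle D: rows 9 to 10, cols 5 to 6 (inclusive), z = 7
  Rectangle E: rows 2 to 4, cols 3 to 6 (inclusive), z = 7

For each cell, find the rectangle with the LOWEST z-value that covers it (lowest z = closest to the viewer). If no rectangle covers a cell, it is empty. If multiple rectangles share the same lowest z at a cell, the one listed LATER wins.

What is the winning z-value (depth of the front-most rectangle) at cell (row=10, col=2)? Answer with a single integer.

Check cell (10,2):
  A: rows 10-11 cols 0-2 z=2 -> covers; best now A (z=2)
  B: rows 2-10 cols 1-3 z=4 -> covers; best now A (z=2)
  C: rows 9-11 cols 5-6 -> outside (col miss)
  D: rows 9-10 cols 5-6 -> outside (col miss)
  E: rows 2-4 cols 3-6 -> outside (row miss)
Winner: A at z=2

Answer: 2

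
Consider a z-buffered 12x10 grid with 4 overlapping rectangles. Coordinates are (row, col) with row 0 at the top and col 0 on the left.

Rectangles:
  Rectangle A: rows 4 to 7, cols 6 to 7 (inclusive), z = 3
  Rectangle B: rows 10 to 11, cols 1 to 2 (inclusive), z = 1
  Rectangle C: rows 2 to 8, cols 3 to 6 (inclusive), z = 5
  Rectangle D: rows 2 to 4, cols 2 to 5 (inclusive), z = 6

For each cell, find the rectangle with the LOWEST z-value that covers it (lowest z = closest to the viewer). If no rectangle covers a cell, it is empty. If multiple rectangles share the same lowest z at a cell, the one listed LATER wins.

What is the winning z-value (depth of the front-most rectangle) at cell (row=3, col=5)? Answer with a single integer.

Check cell (3,5):
  A: rows 4-7 cols 6-7 -> outside (row miss)
  B: rows 10-11 cols 1-2 -> outside (row miss)
  C: rows 2-8 cols 3-6 z=5 -> covers; best now C (z=5)
  D: rows 2-4 cols 2-5 z=6 -> covers; best now C (z=5)
Winner: C at z=5

Answer: 5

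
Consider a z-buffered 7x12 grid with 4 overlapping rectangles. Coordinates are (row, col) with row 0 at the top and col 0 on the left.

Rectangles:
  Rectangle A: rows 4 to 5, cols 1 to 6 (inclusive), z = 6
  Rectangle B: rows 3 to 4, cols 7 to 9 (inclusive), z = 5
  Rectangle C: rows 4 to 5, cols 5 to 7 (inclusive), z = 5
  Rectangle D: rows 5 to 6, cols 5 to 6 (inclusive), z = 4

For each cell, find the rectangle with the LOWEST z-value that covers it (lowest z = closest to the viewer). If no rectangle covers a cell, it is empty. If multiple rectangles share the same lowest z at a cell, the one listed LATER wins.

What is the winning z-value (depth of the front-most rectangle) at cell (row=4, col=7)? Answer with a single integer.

Check cell (4,7):
  A: rows 4-5 cols 1-6 -> outside (col miss)
  B: rows 3-4 cols 7-9 z=5 -> covers; best now B (z=5)
  C: rows 4-5 cols 5-7 z=5 -> covers; best now C (z=5)
  D: rows 5-6 cols 5-6 -> outside (row miss)
Winner: C at z=5

Answer: 5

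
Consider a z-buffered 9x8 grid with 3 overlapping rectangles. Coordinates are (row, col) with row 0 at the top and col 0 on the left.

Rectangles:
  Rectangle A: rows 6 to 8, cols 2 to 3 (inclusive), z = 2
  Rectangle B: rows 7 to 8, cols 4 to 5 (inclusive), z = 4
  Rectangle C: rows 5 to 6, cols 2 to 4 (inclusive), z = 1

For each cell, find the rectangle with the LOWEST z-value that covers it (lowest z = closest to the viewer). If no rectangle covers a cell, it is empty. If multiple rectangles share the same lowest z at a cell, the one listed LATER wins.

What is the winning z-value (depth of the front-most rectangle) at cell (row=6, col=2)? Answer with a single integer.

Answer: 1

Derivation:
Check cell (6,2):
  A: rows 6-8 cols 2-3 z=2 -> covers; best now A (z=2)
  B: rows 7-8 cols 4-5 -> outside (row miss)
  C: rows 5-6 cols 2-4 z=1 -> covers; best now C (z=1)
Winner: C at z=1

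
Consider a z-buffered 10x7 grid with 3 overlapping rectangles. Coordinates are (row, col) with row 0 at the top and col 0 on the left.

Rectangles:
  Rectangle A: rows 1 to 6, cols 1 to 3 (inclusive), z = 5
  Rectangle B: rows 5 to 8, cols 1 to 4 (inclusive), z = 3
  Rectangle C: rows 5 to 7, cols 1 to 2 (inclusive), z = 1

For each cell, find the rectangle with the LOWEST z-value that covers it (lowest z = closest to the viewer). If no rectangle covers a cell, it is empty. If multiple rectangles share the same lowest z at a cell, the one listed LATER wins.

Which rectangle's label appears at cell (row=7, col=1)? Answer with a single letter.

Check cell (7,1):
  A: rows 1-6 cols 1-3 -> outside (row miss)
  B: rows 5-8 cols 1-4 z=3 -> covers; best now B (z=3)
  C: rows 5-7 cols 1-2 z=1 -> covers; best now C (z=1)
Winner: C at z=1

Answer: C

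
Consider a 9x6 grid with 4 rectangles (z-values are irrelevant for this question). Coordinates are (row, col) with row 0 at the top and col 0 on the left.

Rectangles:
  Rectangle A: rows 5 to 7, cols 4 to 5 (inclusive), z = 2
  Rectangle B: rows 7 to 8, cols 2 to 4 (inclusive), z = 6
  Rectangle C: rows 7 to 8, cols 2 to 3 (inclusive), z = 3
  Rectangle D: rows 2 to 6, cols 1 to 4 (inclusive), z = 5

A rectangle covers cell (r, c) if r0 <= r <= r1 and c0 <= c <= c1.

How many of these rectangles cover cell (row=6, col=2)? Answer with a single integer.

Check cell (6,2):
  A: rows 5-7 cols 4-5 -> outside (col miss)
  B: rows 7-8 cols 2-4 -> outside (row miss)
  C: rows 7-8 cols 2-3 -> outside (row miss)
  D: rows 2-6 cols 1-4 -> covers
Count covering = 1

Answer: 1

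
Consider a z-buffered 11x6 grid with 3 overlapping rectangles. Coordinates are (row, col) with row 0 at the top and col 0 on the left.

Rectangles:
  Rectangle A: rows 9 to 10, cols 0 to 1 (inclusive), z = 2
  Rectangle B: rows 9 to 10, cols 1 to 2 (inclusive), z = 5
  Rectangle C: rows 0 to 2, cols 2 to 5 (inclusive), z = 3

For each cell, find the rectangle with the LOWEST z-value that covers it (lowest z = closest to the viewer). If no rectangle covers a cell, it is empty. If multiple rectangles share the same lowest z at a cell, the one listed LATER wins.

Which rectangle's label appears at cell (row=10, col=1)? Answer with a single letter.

Check cell (10,1):
  A: rows 9-10 cols 0-1 z=2 -> covers; best now A (z=2)
  B: rows 9-10 cols 1-2 z=5 -> covers; best now A (z=2)
  C: rows 0-2 cols 2-5 -> outside (row miss)
Winner: A at z=2

Answer: A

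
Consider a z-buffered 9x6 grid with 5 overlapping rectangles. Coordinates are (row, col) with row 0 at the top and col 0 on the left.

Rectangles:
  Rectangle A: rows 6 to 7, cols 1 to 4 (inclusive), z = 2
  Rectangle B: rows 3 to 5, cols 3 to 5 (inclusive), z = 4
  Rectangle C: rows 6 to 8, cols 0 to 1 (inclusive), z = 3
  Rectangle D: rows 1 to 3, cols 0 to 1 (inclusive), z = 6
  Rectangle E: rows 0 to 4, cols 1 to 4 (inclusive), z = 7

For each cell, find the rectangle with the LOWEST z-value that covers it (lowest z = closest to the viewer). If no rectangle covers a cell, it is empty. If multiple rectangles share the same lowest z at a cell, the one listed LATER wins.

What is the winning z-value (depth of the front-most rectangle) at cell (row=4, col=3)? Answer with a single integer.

Check cell (4,3):
  A: rows 6-7 cols 1-4 -> outside (row miss)
  B: rows 3-5 cols 3-5 z=4 -> covers; best now B (z=4)
  C: rows 6-8 cols 0-1 -> outside (row miss)
  D: rows 1-3 cols 0-1 -> outside (row miss)
  E: rows 0-4 cols 1-4 z=7 -> covers; best now B (z=4)
Winner: B at z=4

Answer: 4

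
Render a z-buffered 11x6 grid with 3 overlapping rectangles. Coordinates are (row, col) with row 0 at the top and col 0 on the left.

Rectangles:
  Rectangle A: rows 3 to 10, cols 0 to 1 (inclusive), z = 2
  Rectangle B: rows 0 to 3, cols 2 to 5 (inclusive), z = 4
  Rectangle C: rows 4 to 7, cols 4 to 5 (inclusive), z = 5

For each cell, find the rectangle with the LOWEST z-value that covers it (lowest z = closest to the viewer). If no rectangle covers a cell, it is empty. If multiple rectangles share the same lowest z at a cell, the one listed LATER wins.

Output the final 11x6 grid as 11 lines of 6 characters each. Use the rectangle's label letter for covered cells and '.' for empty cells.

..BBBB
..BBBB
..BBBB
AABBBB
AA..CC
AA..CC
AA..CC
AA..CC
AA....
AA....
AA....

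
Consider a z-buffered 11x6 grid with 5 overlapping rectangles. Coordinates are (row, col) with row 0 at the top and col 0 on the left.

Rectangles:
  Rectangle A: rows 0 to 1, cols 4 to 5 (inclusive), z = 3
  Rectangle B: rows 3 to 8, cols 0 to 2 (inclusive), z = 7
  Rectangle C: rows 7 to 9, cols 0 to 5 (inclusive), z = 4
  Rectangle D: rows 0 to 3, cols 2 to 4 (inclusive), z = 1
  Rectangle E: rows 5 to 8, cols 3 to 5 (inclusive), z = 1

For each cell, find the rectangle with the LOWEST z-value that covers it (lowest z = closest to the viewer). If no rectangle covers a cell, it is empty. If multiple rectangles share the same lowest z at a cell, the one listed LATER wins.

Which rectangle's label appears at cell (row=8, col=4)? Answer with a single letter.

Answer: E

Derivation:
Check cell (8,4):
  A: rows 0-1 cols 4-5 -> outside (row miss)
  B: rows 3-8 cols 0-2 -> outside (col miss)
  C: rows 7-9 cols 0-5 z=4 -> covers; best now C (z=4)
  D: rows 0-3 cols 2-4 -> outside (row miss)
  E: rows 5-8 cols 3-5 z=1 -> covers; best now E (z=1)
Winner: E at z=1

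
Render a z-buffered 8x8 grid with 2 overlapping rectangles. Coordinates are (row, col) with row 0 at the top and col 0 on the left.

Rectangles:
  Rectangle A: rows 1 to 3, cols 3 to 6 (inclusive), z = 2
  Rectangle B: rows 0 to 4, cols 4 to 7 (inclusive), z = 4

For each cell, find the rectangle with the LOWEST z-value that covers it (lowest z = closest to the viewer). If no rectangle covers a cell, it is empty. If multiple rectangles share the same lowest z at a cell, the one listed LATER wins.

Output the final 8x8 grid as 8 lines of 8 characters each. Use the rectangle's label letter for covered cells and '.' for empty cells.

....BBBB
...AAAAB
...AAAAB
...AAAAB
....BBBB
........
........
........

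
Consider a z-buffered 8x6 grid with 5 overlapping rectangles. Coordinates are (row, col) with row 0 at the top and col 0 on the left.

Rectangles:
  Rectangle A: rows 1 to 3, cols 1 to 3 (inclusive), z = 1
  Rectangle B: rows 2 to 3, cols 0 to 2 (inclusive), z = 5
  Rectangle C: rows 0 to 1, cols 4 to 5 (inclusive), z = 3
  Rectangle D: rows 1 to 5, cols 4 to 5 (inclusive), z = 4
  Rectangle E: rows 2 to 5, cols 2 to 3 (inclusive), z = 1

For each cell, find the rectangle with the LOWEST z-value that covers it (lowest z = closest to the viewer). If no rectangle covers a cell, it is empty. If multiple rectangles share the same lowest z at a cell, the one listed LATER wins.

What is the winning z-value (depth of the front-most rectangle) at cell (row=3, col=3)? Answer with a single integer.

Check cell (3,3):
  A: rows 1-3 cols 1-3 z=1 -> covers; best now A (z=1)
  B: rows 2-3 cols 0-2 -> outside (col miss)
  C: rows 0-1 cols 4-5 -> outside (row miss)
  D: rows 1-5 cols 4-5 -> outside (col miss)
  E: rows 2-5 cols 2-3 z=1 -> covers; best now E (z=1)
Winner: E at z=1

Answer: 1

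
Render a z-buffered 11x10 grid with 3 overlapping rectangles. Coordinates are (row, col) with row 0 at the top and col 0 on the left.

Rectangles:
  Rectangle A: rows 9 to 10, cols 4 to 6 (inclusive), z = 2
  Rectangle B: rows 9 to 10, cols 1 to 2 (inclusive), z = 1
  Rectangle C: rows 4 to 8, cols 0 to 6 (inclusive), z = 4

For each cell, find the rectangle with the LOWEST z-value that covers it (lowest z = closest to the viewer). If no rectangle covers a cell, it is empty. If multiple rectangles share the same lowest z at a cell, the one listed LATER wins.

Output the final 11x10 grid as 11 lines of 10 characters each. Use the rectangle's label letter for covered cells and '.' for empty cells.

..........
..........
..........
..........
CCCCCCC...
CCCCCCC...
CCCCCCC...
CCCCCCC...
CCCCCCC...
.BB.AAA...
.BB.AAA...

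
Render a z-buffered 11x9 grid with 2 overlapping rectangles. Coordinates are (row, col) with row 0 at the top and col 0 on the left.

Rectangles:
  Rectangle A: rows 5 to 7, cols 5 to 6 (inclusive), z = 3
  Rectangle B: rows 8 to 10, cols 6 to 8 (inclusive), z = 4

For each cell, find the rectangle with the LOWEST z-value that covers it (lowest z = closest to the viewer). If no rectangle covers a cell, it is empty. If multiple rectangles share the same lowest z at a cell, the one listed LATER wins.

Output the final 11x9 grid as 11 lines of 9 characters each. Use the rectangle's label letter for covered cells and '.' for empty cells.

.........
.........
.........
.........
.........
.....AA..
.....AA..
.....AA..
......BBB
......BBB
......BBB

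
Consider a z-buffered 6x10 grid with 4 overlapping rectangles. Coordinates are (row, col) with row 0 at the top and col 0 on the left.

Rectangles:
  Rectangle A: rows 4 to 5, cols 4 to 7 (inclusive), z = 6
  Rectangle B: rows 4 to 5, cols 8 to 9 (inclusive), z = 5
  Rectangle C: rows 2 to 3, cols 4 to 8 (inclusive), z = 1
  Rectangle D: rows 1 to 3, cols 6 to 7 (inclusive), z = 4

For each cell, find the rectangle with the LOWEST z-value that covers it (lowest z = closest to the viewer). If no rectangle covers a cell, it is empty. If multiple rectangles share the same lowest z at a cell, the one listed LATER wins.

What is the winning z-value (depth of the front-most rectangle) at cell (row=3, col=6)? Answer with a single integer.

Answer: 1

Derivation:
Check cell (3,6):
  A: rows 4-5 cols 4-7 -> outside (row miss)
  B: rows 4-5 cols 8-9 -> outside (row miss)
  C: rows 2-3 cols 4-8 z=1 -> covers; best now C (z=1)
  D: rows 1-3 cols 6-7 z=4 -> covers; best now C (z=1)
Winner: C at z=1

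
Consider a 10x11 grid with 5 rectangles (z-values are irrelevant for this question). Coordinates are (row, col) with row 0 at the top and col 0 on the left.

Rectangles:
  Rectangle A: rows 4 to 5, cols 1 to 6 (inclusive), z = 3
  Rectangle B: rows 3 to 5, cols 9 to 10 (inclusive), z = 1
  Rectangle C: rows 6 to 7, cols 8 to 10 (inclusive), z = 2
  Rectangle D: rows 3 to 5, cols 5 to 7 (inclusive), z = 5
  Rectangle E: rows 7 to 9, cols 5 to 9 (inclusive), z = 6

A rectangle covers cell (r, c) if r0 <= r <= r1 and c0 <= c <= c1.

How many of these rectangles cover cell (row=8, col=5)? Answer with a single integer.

Answer: 1

Derivation:
Check cell (8,5):
  A: rows 4-5 cols 1-6 -> outside (row miss)
  B: rows 3-5 cols 9-10 -> outside (row miss)
  C: rows 6-7 cols 8-10 -> outside (row miss)
  D: rows 3-5 cols 5-7 -> outside (row miss)
  E: rows 7-9 cols 5-9 -> covers
Count covering = 1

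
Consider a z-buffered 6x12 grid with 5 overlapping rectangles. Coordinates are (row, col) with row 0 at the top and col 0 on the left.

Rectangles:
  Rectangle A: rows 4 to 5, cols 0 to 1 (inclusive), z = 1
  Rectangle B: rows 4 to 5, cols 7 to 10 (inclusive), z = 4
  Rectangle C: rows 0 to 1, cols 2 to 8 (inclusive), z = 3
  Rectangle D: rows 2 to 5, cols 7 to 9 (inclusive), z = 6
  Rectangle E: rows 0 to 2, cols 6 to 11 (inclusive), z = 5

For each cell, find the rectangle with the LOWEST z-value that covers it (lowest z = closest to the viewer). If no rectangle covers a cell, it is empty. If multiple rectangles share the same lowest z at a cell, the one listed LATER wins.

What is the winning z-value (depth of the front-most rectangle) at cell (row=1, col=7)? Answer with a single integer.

Answer: 3

Derivation:
Check cell (1,7):
  A: rows 4-5 cols 0-1 -> outside (row miss)
  B: rows 4-5 cols 7-10 -> outside (row miss)
  C: rows 0-1 cols 2-8 z=3 -> covers; best now C (z=3)
  D: rows 2-5 cols 7-9 -> outside (row miss)
  E: rows 0-2 cols 6-11 z=5 -> covers; best now C (z=3)
Winner: C at z=3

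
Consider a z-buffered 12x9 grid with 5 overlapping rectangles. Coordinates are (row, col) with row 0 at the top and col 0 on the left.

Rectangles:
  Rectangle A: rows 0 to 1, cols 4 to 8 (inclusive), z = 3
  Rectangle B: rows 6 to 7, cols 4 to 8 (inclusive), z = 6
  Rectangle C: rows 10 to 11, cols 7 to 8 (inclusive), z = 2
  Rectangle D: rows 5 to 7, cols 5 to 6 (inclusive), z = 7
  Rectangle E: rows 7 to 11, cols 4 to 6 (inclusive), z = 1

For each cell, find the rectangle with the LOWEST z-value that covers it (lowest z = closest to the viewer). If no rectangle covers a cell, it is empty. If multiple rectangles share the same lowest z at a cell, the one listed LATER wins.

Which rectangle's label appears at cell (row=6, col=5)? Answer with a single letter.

Check cell (6,5):
  A: rows 0-1 cols 4-8 -> outside (row miss)
  B: rows 6-7 cols 4-8 z=6 -> covers; best now B (z=6)
  C: rows 10-11 cols 7-8 -> outside (row miss)
  D: rows 5-7 cols 5-6 z=7 -> covers; best now B (z=6)
  E: rows 7-11 cols 4-6 -> outside (row miss)
Winner: B at z=6

Answer: B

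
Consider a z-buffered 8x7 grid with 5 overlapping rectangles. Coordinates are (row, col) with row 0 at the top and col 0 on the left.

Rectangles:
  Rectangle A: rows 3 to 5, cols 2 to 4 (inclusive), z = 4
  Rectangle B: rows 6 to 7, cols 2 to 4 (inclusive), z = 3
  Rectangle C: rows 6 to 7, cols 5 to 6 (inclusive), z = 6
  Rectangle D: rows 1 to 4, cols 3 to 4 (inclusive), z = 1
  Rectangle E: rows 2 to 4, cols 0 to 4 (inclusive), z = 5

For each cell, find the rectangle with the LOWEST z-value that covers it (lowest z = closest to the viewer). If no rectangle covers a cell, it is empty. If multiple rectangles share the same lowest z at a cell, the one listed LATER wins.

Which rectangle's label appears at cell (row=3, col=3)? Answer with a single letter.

Check cell (3,3):
  A: rows 3-5 cols 2-4 z=4 -> covers; best now A (z=4)
  B: rows 6-7 cols 2-4 -> outside (row miss)
  C: rows 6-7 cols 5-6 -> outside (row miss)
  D: rows 1-4 cols 3-4 z=1 -> covers; best now D (z=1)
  E: rows 2-4 cols 0-4 z=5 -> covers; best now D (z=1)
Winner: D at z=1

Answer: D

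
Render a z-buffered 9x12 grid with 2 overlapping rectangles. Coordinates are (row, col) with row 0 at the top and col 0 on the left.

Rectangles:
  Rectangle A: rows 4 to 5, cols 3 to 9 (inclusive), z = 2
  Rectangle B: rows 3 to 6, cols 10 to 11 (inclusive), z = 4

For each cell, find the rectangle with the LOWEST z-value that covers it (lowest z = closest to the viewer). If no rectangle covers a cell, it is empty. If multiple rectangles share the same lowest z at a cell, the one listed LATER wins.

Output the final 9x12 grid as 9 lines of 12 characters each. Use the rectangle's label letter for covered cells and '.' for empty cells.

............
............
............
..........BB
...AAAAAAABB
...AAAAAAABB
..........BB
............
............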